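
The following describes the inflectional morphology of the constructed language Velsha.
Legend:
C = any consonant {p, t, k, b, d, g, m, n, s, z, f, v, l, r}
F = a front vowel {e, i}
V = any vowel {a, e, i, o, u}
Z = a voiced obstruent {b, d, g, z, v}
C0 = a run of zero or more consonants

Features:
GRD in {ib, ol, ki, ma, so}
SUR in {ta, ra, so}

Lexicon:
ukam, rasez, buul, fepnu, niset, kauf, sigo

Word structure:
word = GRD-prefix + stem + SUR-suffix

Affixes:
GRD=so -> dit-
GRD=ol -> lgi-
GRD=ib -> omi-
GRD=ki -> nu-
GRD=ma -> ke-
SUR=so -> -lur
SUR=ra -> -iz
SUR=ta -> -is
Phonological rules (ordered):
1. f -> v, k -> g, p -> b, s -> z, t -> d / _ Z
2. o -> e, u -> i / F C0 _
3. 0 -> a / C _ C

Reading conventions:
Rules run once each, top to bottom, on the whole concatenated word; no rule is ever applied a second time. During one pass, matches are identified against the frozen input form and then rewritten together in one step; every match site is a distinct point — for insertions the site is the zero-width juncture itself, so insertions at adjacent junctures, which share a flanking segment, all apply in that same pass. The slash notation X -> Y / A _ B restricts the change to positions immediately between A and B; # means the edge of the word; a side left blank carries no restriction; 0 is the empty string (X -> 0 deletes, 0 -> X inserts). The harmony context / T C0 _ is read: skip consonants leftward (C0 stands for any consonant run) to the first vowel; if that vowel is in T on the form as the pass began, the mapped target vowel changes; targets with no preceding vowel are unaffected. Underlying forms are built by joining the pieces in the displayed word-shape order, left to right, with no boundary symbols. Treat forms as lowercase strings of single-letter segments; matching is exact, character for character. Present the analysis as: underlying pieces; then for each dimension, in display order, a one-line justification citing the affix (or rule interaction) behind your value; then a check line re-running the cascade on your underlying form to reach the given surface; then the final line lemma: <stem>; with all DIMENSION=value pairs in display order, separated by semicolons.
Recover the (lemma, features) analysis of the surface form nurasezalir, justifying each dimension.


underlying: nu-rasez-lur
GRD=ki - signalled by the affix nu-
SUR=so - signalled by the affix -lur
check: nurasezlur -> nurasezlur -> nurasezlir -> nurasezalir
lemma: rasez; GRD=ki; SUR=so


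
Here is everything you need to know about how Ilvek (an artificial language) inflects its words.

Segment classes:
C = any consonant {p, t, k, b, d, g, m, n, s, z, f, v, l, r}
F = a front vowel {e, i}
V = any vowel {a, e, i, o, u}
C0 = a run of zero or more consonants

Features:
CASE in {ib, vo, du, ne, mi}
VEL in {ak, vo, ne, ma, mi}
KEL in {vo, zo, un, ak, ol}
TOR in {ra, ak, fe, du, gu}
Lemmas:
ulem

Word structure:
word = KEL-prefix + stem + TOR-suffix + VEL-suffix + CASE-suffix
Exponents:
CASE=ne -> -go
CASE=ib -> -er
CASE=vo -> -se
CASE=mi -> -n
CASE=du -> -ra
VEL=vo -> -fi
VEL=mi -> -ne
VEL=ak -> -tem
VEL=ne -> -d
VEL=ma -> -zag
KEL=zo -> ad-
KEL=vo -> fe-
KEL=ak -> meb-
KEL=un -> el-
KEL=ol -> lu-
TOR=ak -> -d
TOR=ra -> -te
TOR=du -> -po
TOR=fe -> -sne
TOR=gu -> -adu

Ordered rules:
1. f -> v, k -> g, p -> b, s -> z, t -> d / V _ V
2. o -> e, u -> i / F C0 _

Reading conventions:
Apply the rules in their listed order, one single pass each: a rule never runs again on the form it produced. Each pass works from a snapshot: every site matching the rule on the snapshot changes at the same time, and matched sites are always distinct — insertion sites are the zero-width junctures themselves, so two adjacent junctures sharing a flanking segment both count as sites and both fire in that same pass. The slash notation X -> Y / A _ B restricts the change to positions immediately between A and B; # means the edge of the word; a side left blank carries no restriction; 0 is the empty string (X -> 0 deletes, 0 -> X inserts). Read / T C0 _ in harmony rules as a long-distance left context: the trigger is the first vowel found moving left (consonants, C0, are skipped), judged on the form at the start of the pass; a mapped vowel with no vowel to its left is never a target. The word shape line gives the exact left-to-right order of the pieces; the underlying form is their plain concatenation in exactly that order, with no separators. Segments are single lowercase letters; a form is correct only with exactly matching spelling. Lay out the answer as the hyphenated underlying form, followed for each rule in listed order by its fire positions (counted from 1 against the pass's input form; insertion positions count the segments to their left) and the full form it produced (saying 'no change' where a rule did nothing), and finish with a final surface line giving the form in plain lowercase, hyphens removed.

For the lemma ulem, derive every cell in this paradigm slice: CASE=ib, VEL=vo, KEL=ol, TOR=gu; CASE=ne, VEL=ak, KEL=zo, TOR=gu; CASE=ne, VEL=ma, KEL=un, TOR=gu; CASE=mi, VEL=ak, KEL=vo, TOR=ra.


cell CASE=ib, VEL=vo, KEL=ol, TOR=gu:
underlying: lu-ulem-adu-fi-er
1. f -> v, k -> g, p -> b, s -> z, t -> d / V _ V: fires at position(s) 10: luulemaduvier
2. o -> e, u -> i / F C0 _: no change
surface: luulemaduvier

cell CASE=ne, VEL=ak, KEL=zo, TOR=gu:
underlying: ad-ulem-adu-tem-go
1. f -> v, k -> g, p -> b, s -> z, t -> d / V _ V: fires at position(s) 10: adulemadudemgo
2. o -> e, u -> i / F C0 _: fires at position(s) 14: adulemadudemge
surface: adulemadudemge

cell CASE=ne, VEL=ma, KEL=un, TOR=gu:
underlying: el-ulem-adu-zag-go
1. f -> v, k -> g, p -> b, s -> z, t -> d / V _ V: no change
2. o -> e, u -> i / F C0 _: fires at position(s) 3: elilemaduzaggo
surface: elilemaduzaggo

cell CASE=mi, VEL=ak, KEL=vo, TOR=ra:
underlying: fe-ulem-te-tem-n
1. f -> v, k -> g, p -> b, s -> z, t -> d / V _ V: fires at position(s) 9: feulemtedemn
2. o -> e, u -> i / F C0 _: fires at position(s) 3: feilemtedemn
surface: feilemtedemn


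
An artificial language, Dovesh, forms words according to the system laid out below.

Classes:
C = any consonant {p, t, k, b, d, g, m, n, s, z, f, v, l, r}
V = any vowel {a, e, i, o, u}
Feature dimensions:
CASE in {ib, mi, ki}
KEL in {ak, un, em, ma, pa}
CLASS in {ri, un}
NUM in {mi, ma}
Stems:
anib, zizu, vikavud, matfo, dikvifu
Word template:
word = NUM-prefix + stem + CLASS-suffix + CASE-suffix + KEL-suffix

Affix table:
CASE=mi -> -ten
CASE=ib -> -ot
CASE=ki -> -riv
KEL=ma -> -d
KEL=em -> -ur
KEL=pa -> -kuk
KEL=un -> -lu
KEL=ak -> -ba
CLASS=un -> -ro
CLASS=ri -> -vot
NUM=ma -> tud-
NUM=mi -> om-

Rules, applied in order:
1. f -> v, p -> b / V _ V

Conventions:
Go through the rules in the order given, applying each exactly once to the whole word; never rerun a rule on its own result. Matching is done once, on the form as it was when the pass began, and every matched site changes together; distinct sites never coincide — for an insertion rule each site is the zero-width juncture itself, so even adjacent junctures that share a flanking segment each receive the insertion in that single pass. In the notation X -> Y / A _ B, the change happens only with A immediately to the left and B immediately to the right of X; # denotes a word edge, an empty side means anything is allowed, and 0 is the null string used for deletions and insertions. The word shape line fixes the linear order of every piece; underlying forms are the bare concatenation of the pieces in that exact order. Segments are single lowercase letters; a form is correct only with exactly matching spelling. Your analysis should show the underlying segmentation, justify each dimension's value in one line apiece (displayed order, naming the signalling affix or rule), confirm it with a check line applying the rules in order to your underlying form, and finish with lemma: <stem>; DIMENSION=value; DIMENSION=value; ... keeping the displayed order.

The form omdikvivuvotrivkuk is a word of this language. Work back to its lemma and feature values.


underlying: om-dikvifu-vot-riv-kuk
CASE=ki - signalled by the affix -riv
KEL=pa - signalled by the affix -kuk
CLASS=ri - signalled by the affix -vot
NUM=mi - signalled by the affix om-
check: omdikvifuvotrivkuk -> omdikvivuvotrivkuk
lemma: dikvifu; CASE=ki; KEL=pa; CLASS=ri; NUM=mi


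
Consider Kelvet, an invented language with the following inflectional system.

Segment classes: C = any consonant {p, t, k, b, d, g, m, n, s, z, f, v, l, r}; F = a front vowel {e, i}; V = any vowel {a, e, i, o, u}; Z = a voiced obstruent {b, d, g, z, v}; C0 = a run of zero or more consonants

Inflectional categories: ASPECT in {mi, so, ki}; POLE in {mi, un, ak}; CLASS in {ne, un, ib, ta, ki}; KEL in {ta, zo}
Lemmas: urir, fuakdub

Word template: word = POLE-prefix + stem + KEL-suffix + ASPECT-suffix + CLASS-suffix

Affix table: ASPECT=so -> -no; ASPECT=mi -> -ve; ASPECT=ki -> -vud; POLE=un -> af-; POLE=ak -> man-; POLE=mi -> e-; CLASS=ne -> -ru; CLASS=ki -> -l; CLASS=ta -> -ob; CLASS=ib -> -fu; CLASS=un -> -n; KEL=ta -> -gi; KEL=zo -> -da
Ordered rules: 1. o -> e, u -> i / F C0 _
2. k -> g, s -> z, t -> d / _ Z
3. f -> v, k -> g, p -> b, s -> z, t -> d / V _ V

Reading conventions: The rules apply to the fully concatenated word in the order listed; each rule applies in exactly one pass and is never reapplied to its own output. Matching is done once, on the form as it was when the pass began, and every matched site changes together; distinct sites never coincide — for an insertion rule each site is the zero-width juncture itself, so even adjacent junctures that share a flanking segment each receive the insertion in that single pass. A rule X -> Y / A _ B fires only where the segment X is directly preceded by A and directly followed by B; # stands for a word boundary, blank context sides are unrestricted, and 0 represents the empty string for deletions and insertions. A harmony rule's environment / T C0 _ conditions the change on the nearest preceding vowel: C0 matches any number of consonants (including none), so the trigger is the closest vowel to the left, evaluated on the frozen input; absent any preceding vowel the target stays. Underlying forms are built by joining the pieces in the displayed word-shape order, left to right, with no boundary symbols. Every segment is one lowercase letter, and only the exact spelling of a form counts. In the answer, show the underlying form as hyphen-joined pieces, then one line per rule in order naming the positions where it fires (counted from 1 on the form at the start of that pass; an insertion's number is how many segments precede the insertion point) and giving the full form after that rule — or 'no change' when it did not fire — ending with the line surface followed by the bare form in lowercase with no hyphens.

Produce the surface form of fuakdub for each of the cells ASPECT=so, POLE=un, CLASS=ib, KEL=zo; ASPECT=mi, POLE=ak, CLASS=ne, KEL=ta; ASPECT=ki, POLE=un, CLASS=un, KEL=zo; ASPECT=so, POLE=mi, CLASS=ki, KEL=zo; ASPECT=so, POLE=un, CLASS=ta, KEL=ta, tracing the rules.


cell ASPECT=so, POLE=un, CLASS=ib, KEL=zo:
underlying: af-fuakdub-da-no-fu
1. o -> e, u -> i / F C0 _: no change
2. k -> g, s -> z, t -> d / _ Z: fires at position(s) 6: affuagdubdanofu
3. f -> v, k -> g, p -> b, s -> z, t -> d / V _ V: fires at position(s) 14: affuagdubdanovu
surface: affuagdubdanovu

cell ASPECT=mi, POLE=ak, CLASS=ne, KEL=ta:
underlying: man-fuakdub-gi-ve-ru
1. o -> e, u -> i / F C0 _: fires at position(s) 16: manfuakdubgiveri
2. k -> g, s -> z, t -> d / _ Z: fires at position(s) 7: manfuagdubgiveri
3. f -> v, k -> g, p -> b, s -> z, t -> d / V _ V: no change
surface: manfuagdubgiveri

cell ASPECT=ki, POLE=un, CLASS=un, KEL=zo:
underlying: af-fuakdub-da-vud-n
1. o -> e, u -> i / F C0 _: no change
2. k -> g, s -> z, t -> d / _ Z: fires at position(s) 6: affuagdubdavudn
3. f -> v, k -> g, p -> b, s -> z, t -> d / V _ V: no change
surface: affuagdubdavudn

cell ASPECT=so, POLE=mi, CLASS=ki, KEL=zo:
underlying: e-fuakdub-da-no-l
1. o -> e, u -> i / F C0 _: fires at position(s) 3: efiakdubdanol
2. k -> g, s -> z, t -> d / _ Z: fires at position(s) 5: efiagdubdanol
3. f -> v, k -> g, p -> b, s -> z, t -> d / V _ V: fires at position(s) 2: eviagdubdanol
surface: eviagdubdanol

cell ASPECT=so, POLE=un, CLASS=ta, KEL=ta:
underlying: af-fuakdub-gi-no-ob
1. o -> e, u -> i / F C0 _: fires at position(s) 13: affuakdubgineob
2. k -> g, s -> z, t -> d / _ Z: fires at position(s) 6: affuagdubgineob
3. f -> v, k -> g, p -> b, s -> z, t -> d / V _ V: no change
surface: affuagdubgineob


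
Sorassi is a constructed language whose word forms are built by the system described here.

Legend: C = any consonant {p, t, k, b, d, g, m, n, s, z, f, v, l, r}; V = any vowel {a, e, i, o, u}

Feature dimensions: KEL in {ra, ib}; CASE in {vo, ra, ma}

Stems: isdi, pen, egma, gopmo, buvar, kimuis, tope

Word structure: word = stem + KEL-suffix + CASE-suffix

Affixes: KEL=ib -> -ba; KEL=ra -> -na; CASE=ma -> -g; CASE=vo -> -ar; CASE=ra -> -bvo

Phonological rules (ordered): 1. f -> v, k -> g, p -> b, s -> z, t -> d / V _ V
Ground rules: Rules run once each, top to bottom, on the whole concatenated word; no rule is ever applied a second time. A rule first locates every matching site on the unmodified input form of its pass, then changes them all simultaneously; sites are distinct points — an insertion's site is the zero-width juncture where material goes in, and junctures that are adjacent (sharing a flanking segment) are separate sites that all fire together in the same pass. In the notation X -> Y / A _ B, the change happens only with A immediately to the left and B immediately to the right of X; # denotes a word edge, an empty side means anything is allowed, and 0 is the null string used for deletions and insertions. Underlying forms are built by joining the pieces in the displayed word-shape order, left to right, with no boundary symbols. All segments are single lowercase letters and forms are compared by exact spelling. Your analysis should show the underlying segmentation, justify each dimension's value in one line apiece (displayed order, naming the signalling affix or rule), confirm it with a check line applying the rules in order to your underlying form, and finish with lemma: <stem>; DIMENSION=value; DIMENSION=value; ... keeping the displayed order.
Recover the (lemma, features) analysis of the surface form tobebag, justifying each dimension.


underlying: tope-ba-g
KEL=ib - signalled by the affix -ba
CASE=ma - signalled by the affix -g
check: topebag -> tobebag
lemma: tope; KEL=ib; CASE=ma


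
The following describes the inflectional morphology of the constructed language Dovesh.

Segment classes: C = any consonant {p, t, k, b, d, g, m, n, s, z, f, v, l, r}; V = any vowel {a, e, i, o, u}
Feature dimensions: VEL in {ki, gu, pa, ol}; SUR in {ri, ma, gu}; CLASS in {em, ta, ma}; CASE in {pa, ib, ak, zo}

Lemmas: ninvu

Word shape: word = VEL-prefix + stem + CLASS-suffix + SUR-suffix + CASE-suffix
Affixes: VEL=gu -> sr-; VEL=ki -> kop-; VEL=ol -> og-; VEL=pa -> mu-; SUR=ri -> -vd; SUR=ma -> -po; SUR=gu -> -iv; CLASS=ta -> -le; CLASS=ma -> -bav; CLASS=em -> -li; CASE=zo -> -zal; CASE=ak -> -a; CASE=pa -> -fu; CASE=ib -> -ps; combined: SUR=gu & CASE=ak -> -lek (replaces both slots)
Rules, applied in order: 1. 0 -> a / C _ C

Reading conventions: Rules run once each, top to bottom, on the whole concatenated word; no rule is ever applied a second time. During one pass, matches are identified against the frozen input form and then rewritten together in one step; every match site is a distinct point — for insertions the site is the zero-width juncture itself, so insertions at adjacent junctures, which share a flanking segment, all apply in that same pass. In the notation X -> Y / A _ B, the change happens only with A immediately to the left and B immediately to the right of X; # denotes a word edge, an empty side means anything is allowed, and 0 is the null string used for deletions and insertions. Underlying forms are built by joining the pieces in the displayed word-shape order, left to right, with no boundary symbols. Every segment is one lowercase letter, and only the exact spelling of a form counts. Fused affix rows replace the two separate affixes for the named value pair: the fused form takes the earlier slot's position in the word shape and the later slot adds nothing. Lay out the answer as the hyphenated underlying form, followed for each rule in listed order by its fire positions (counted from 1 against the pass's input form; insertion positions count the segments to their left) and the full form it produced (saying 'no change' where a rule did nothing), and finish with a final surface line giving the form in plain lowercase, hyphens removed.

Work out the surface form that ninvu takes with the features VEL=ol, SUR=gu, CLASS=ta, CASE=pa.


underlying: og-ninvu-le-iv-fu
1. 0 -> a / C _ C: inserts after position(s) 2, 5, 11: oganinavuleivafu
surface: oganinavuleivafu


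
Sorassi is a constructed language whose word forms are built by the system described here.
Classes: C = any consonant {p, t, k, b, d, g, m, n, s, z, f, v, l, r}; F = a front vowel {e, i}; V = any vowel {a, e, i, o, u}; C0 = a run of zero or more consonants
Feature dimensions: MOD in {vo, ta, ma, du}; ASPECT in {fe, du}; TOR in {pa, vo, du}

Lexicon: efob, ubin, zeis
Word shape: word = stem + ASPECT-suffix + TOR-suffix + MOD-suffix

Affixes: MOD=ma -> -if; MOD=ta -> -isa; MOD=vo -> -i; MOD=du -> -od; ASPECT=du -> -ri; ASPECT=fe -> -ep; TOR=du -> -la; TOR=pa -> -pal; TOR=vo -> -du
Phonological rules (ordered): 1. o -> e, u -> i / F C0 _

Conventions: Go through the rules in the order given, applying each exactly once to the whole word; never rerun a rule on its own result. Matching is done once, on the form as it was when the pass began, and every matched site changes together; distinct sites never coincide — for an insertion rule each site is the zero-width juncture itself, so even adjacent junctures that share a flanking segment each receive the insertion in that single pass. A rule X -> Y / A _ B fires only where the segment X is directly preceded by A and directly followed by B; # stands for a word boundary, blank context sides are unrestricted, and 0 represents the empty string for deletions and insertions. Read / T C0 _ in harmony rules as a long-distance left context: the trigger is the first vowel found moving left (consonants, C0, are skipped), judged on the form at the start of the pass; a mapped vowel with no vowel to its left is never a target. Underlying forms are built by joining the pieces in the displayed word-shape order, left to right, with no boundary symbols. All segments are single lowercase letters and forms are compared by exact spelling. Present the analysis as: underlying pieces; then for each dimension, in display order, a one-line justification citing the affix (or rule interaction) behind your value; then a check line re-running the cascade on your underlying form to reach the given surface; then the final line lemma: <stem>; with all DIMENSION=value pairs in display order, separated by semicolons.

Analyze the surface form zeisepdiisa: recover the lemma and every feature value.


underlying: zeis-ep-du-isa
MOD=ta - signalled by the affix -isa
ASPECT=fe - signalled by the affix -ep
TOR=vo - signalled by the affix -du
check: zeisepduisa -> zeisepdiisa
lemma: zeis; MOD=ta; ASPECT=fe; TOR=vo


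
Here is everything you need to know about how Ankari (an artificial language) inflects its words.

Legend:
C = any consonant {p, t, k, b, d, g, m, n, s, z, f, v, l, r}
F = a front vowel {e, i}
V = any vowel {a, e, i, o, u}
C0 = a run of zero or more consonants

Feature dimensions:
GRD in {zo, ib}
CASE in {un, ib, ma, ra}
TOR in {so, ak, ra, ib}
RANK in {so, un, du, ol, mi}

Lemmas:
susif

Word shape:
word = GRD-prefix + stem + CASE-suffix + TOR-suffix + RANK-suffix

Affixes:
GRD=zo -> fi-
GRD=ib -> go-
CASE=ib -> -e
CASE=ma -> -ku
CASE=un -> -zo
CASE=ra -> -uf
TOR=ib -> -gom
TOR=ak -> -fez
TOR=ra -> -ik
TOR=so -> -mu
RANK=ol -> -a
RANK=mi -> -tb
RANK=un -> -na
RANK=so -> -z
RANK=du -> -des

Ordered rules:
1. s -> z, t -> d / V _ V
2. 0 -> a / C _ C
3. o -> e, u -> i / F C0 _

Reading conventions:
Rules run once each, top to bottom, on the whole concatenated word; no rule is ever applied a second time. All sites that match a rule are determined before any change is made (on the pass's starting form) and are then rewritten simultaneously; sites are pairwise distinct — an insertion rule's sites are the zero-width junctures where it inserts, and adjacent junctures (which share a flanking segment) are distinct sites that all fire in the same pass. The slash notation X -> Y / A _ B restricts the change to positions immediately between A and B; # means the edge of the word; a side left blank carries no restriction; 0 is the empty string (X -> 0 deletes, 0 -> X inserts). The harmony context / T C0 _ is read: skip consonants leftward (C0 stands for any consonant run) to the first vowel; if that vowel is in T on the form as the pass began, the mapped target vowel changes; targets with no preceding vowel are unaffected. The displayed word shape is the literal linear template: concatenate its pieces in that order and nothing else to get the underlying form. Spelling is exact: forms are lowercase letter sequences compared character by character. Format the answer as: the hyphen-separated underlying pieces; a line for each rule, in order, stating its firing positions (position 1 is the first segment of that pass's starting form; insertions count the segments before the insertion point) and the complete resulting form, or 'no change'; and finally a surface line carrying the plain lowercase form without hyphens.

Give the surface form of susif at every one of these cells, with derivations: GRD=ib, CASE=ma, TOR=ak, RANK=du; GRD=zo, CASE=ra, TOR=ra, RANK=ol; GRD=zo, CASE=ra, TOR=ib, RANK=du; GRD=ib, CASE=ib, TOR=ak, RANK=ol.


cell GRD=ib, CASE=ma, TOR=ak, RANK=du:
underlying: go-susif-ku-fez-des
1. s -> z, t -> d / V _ V: fires at position(s) 3, 5: gozuzifkufezdes
2. 0 -> a / C _ C: inserts after position(s) 7, 12: gozuzifakufezades
3. o -> e, u -> i / F C0 _: no change
surface: gozuzifakufezades

cell GRD=zo, CASE=ra, TOR=ra, RANK=ol:
underlying: fi-susif-uf-ik-a
1. s -> z, t -> d / V _ V: fires at position(s) 3, 5: fizuzifufika
2. 0 -> a / C _ C: no change
3. o -> e, u -> i / F C0 _: fires at position(s) 4, 8: fizizififika
surface: fizizififika

cell GRD=zo, CASE=ra, TOR=ib, RANK=du:
underlying: fi-susif-uf-gom-des
1. s -> z, t -> d / V _ V: fires at position(s) 3, 5: fizuzifufgomdes
2. 0 -> a / C _ C: inserts after position(s) 9, 12: fizuzifufagomades
3. o -> e, u -> i / F C0 _: fires at position(s) 4, 8: fizizififagomades
surface: fizizififagomades

cell GRD=ib, CASE=ib, TOR=ak, RANK=ol:
underlying: go-susif-e-fez-a
1. s -> z, t -> d / V _ V: fires at position(s) 3, 5: gozuzifefeza
2. 0 -> a / C _ C: no change
3. o -> e, u -> i / F C0 _: no change
surface: gozuzifefeza


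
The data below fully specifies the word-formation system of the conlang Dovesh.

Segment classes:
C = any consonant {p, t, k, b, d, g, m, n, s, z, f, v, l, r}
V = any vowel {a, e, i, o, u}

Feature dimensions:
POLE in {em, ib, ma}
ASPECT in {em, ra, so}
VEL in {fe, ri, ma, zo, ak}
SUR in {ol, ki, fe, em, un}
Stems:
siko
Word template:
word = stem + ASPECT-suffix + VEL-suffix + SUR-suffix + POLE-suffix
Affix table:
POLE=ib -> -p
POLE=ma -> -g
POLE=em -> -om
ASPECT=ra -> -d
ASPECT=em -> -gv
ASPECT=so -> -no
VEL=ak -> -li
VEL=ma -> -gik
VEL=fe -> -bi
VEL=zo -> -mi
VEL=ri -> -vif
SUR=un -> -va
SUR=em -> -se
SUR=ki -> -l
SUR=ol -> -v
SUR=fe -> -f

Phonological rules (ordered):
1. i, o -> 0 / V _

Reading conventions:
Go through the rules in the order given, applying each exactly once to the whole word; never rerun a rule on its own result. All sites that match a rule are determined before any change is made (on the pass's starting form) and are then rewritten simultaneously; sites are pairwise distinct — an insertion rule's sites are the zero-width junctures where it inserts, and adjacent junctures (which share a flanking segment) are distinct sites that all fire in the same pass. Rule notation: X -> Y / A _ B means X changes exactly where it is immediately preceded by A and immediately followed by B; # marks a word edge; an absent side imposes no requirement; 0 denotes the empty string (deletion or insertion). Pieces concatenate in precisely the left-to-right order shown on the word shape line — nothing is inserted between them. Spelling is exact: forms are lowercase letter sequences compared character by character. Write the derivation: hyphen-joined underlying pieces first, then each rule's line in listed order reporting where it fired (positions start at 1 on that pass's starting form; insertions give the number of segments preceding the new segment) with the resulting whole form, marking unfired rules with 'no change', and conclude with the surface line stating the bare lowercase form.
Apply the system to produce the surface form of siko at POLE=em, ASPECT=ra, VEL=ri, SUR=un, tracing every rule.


underlying: siko-d-vif-va-om
1. i, o -> 0 / V _: fires at position(s) 11: sikodvifvam
surface: sikodvifvam


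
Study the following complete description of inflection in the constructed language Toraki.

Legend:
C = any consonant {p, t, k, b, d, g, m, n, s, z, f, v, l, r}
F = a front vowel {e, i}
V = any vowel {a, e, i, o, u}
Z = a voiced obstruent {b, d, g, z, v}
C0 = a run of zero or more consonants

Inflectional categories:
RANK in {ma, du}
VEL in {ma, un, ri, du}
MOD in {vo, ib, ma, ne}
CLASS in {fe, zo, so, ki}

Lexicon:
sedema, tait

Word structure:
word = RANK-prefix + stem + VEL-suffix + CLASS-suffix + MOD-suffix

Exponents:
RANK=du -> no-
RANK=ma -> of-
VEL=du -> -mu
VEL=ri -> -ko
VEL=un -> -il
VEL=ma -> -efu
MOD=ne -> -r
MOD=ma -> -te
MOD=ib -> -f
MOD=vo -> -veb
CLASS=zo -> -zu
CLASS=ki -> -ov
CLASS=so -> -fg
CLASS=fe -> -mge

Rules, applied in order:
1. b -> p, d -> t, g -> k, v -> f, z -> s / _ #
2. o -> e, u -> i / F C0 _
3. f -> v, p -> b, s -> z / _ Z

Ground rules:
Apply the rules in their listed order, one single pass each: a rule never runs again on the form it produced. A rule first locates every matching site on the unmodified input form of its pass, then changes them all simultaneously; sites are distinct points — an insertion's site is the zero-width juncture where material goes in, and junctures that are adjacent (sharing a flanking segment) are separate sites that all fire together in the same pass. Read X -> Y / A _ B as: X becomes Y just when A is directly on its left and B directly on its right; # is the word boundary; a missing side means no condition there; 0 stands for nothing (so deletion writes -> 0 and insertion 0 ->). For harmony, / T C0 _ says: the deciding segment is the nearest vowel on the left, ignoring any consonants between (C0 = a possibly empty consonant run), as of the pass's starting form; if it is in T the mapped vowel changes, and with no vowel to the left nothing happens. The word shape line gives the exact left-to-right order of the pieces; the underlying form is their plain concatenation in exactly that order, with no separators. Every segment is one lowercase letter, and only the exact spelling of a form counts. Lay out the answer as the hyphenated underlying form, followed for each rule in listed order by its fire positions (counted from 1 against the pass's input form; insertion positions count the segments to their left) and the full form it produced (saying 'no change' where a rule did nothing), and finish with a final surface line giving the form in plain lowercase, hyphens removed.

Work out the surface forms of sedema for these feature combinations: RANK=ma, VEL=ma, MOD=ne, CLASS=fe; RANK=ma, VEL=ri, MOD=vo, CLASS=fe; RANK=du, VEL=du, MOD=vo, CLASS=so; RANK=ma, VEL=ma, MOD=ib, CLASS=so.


cell RANK=ma, VEL=ma, MOD=ne, CLASS=fe:
underlying: of-sedema-efu-mge-r
1. b -> p, d -> t, g -> k, v -> f, z -> s / _ #: no change
2. o -> e, u -> i / F C0 _: fires at position(s) 11: ofsedemaefimger
3. f -> v, p -> b, s -> z / _ Z: no change
surface: ofsedemaefimger

cell RANK=ma, VEL=ri, MOD=vo, CLASS=fe:
underlying: of-sedema-ko-mge-veb
1. b -> p, d -> t, g -> k, v -> f, z -> s / _ #: fires at position(s) 16: ofsedemakomgevep
2. o -> e, u -> i / F C0 _: no change
3. f -> v, p -> b, s -> z / _ Z: no change
surface: ofsedemakomgevep

cell RANK=du, VEL=du, MOD=vo, CLASS=so:
underlying: no-sedema-mu-fg-veb
1. b -> p, d -> t, g -> k, v -> f, z -> s / _ #: fires at position(s) 15: nosedemamufgvep
2. o -> e, u -> i / F C0 _: no change
3. f -> v, p -> b, s -> z / _ Z: fires at position(s) 11: nosedemamuvgvep
surface: nosedemamuvgvep

cell RANK=ma, VEL=ma, MOD=ib, CLASS=so:
underlying: of-sedema-efu-fg-f
1. b -> p, d -> t, g -> k, v -> f, z -> s / _ #: no change
2. o -> e, u -> i / F C0 _: fires at position(s) 11: ofsedemaefifgf
3. f -> v, p -> b, s -> z / _ Z: fires at position(s) 12: ofsedemaefivgf
surface: ofsedemaefivgf


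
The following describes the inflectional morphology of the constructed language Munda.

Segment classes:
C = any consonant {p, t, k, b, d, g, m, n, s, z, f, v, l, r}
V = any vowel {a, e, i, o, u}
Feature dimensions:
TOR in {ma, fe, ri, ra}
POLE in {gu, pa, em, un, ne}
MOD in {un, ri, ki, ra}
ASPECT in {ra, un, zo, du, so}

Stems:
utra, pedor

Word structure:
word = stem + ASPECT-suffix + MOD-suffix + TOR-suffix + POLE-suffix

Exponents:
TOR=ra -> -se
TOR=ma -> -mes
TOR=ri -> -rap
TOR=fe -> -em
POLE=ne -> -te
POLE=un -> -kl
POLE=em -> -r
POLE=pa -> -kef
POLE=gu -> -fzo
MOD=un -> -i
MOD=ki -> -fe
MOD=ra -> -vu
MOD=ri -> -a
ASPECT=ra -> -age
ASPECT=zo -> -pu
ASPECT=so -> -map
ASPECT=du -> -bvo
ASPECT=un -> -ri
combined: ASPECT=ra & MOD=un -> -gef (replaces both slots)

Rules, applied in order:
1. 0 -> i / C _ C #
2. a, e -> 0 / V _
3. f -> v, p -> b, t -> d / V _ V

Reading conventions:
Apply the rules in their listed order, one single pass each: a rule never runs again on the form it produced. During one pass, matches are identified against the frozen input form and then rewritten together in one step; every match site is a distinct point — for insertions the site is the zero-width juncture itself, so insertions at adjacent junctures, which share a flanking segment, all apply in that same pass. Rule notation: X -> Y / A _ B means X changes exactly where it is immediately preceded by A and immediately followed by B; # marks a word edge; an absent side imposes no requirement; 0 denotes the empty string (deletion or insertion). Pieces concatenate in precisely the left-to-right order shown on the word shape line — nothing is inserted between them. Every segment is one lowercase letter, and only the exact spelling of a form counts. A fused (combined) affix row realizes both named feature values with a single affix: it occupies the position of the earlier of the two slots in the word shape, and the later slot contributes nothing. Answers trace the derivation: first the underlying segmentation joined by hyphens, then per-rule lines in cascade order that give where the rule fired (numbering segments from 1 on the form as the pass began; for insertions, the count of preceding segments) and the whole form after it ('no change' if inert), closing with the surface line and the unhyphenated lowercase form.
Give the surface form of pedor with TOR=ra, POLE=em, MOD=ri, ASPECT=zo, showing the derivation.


underlying: pedor-pu-a-se-r
1. 0 -> i / C _ C #: no change
2. a, e -> 0 / V _: fires at position(s) 8: pedorpuser
3. f -> v, p -> b, t -> d / V _ V: no change
surface: pedorpuser


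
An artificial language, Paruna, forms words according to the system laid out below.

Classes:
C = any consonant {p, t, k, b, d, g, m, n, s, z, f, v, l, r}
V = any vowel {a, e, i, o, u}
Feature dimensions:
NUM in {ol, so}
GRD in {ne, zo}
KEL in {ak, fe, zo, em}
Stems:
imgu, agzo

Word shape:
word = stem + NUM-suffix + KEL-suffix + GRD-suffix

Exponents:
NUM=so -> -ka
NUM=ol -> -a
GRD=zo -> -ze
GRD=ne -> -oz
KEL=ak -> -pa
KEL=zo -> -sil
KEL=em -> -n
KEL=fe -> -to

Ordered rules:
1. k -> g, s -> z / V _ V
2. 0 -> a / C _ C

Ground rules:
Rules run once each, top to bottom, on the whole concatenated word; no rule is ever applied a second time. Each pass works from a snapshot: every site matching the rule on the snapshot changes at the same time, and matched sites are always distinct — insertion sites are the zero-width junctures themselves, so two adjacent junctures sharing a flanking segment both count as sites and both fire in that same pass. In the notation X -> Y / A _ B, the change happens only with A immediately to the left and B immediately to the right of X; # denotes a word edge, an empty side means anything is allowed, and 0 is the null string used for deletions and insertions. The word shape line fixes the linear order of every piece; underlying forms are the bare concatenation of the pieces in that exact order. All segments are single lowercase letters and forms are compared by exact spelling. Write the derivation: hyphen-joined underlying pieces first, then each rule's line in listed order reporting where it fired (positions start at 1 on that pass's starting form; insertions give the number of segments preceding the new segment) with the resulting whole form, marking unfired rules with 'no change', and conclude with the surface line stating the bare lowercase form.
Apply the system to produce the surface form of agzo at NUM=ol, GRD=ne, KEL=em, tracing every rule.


underlying: agzo-a-n-oz
1. k -> g, s -> z / V _ V: no change
2. 0 -> a / C _ C: inserts after position(s) 2: agazoanoz
surface: agazoanoz


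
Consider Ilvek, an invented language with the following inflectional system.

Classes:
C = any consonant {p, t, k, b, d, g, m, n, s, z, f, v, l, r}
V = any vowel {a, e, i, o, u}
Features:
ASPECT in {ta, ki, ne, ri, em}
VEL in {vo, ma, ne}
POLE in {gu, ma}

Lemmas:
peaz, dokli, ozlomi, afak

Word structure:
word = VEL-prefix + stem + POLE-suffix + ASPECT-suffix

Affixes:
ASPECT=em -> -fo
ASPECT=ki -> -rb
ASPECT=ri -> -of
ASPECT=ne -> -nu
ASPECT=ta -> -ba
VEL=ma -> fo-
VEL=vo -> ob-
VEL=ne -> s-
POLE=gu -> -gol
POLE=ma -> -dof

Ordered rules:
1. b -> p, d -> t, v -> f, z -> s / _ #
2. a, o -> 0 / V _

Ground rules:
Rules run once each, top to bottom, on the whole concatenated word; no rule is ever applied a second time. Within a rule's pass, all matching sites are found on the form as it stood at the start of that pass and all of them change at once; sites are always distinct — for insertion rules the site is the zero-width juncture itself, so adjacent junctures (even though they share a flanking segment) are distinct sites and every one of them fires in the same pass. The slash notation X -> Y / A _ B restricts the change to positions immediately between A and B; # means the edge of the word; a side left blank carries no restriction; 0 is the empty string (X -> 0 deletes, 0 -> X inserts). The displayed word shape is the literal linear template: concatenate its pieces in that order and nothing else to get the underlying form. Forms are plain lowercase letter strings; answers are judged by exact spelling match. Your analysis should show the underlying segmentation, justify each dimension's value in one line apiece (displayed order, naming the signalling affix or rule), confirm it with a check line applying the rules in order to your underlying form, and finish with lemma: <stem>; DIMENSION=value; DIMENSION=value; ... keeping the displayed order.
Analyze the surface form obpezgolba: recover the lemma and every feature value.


underlying: ob-peaz-gol-ba
ASPECT=ta - signalled by the affix -ba
VEL=vo - signalled by the affix ob-
POLE=gu - signalled by the affix -gol
check: obpeazgolba -> obpeazgolba -> obpezgolba
lemma: peaz; ASPECT=ta; VEL=vo; POLE=gu


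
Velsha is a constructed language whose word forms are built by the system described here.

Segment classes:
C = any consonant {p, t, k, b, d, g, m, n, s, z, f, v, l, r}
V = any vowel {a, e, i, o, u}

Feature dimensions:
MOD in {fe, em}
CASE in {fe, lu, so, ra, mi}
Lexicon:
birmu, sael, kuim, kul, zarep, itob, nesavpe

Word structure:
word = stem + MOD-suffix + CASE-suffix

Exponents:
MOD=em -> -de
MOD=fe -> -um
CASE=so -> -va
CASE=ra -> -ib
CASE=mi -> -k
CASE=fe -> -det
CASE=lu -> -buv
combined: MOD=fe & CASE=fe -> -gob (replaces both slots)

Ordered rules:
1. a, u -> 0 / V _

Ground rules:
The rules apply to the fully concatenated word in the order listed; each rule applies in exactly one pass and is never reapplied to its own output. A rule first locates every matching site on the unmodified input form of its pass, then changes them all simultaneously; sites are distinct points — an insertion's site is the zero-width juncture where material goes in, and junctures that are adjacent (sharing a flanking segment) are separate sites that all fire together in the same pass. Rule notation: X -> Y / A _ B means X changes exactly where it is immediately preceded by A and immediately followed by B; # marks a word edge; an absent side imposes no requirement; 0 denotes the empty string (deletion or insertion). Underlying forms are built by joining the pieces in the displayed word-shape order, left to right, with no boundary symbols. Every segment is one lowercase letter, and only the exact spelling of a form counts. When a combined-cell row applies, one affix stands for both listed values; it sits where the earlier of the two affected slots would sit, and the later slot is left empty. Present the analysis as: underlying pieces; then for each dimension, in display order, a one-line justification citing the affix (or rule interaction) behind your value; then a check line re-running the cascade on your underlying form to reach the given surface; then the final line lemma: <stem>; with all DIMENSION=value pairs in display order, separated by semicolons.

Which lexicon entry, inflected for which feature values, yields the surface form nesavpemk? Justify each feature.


underlying: nesavpe-um-k
MOD=fe - signalled by the affix -um
CASE=mi - signalled by the affix -k
check: nesavpeumk -> nesavpemk
lemma: nesavpe; MOD=fe; CASE=mi


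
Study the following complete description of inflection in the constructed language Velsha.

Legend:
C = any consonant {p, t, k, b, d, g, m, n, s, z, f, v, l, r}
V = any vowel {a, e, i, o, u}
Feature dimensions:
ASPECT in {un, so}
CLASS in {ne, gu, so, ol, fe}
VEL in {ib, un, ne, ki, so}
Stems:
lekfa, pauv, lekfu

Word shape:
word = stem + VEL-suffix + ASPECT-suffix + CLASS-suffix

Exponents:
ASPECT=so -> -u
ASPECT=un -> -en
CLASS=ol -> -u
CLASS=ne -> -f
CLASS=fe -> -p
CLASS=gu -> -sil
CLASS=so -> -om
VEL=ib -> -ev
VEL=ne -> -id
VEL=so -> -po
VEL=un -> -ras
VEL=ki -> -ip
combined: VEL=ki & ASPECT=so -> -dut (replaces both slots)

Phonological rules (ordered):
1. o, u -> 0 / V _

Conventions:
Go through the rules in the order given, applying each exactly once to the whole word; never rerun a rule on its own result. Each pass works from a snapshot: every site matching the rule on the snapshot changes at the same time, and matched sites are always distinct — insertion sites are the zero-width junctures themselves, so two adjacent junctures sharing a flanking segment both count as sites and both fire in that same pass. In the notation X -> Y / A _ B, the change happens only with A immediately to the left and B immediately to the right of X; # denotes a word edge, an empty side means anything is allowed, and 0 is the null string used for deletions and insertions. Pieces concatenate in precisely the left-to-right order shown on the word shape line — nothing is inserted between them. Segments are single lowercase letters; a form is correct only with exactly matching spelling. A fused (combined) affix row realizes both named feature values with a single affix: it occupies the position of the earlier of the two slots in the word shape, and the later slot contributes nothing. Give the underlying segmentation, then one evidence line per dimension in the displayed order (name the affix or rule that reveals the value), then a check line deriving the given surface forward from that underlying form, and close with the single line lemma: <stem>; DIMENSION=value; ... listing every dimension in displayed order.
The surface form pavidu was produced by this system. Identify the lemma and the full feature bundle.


underlying: pauv-id-u-u
ASPECT=so - signalled by the affix -u
CLASS=ol - signalled by the affix -u
VEL=ne - signalled by the affix -id
check: pauviduu -> pavidu
lemma: pauv; ASPECT=so; CLASS=ol; VEL=ne
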